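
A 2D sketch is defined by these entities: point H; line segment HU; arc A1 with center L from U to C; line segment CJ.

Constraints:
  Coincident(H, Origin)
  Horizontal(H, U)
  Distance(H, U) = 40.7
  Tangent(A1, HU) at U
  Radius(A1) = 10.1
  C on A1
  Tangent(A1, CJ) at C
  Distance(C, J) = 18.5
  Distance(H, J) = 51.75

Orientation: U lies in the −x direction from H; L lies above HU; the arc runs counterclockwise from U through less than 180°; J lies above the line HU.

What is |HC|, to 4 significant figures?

35.41

Checks: H = (0.00, 0.00) ✓; |LC| = 10.10 ✓; ∠(LC, CJ) = 90.00° ✓; |CJ| = 18.50 ✓; |HJ| = 51.75 ✓.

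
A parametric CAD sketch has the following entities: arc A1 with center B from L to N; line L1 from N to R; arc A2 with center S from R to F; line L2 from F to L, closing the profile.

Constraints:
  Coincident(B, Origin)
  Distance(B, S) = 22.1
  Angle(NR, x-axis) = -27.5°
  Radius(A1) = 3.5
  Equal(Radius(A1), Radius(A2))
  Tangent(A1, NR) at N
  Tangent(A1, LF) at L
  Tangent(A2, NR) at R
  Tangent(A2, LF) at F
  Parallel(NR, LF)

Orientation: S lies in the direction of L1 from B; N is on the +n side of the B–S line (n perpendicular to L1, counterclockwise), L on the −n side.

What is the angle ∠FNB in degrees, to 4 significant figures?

72.42°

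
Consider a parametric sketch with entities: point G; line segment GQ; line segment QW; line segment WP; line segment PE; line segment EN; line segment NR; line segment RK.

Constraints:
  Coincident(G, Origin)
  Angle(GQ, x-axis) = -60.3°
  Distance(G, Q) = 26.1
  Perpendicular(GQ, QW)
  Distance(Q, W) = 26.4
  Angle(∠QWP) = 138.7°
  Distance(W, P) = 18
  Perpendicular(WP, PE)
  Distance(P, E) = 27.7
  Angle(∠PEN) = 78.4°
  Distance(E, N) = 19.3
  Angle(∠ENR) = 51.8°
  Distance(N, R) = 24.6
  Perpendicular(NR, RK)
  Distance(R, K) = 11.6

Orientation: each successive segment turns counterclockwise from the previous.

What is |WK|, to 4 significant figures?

30.43

G is at the origin; GQ runs at -60.3° with length 26.1, so Q = (12.93, -22.67). GQ ⟂ QW, so QW runs at 29.70°; with |QW| = 26.4, W = (35.86, -9.591). ∠QWP = 138.7° gives WP at 71.00° from the x-axis; with |WP| = 18.0, P = (41.72, 7.428). WP is perpendicular to PE, so PE runs at 161.0°; with |PE| = 27.7, E = (15.53, 16.45). ∠PEN = 78.4° gives EN at -97.40° from the x-axis; with |EN| = 19.3, N = (13.05, -2.693). ∠ENR = 51.8° gives NR at 30.80° from the x-axis; with |NR| = 24.6, R = (34.18, 9.903). The perpendicularity gives RK at right angles to NR, so RK runs at 120.8°; with |RK| = 11.6, K = (28.24, 19.87). Then |WK| = |K − W| = 30.43.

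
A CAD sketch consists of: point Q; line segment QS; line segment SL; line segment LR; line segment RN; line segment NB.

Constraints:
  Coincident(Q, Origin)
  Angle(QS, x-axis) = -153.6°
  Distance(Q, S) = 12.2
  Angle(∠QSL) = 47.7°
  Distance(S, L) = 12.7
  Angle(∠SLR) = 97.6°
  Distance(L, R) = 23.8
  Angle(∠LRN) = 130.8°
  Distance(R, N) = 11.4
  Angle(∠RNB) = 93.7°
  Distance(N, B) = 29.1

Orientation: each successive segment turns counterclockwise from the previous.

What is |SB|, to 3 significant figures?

20.5

Q is at the origin; QS runs at -153.6° with length 12.2, so S = (-10.9, -5.42). ∠QSL = 47.7° gives SL at -21.3° from the x-axis; with |SL| = 12.7, L = (0.905, -10.0). ∠SLR = 97.6° gives LR at 61.1° from the x-axis; with |LR| = 23.8, R = (12.4, 10.8). ∠LRN = 130.8° gives RN at 110° from the x-axis; with |RN| = 11.4, N = (8.45, 21.5). ∠RNB = 93.7° gives NB at -163° from the x-axis; with |NB| = 29.1, B = (-19.4, 13.2). Then |SB| = |B − S| = 20.5.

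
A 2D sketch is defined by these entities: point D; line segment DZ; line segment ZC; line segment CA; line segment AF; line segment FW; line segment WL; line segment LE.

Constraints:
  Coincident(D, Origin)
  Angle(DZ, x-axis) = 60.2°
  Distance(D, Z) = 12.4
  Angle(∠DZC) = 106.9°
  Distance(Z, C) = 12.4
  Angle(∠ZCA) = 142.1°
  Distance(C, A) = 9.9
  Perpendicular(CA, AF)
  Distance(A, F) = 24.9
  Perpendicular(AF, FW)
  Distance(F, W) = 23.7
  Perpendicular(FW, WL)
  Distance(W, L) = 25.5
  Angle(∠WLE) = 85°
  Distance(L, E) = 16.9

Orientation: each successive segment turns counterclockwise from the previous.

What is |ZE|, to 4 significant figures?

14.49

FW ⟂ WL, so WL runs at 81.20°; with |WL| = 25.5, L = (11.39, 18.27). ∠WLE = 85.0° gives LE at 176.2° from the x-axis; with |LE| = 16.9, E = (-5.475, 19.39). Then |ZE| = |E − Z| = 14.49.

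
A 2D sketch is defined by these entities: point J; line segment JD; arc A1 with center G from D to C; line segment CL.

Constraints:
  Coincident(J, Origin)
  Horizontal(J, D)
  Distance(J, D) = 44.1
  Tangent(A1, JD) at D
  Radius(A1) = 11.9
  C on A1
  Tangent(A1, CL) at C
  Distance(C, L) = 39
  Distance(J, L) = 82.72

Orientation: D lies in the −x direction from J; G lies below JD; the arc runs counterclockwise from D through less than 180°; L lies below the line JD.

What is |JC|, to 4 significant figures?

55.41

J is at the origin; JD is horizontal with |JD| = 44.1 and D on the −x side, so D = (-44.10, 0.000). The tangent condition forces GD to be normal to JD, so G = D + (0, -11.9) = (-44.10, -11.90). Since GC ⟂ CL (tangency), |GL| = √(11.9² + 39.0²) = 40.78 regardless of where C sits on A1. So L lies on both circle(J, 82.72) and circle(G, 40.78); the below-JD intersection is L = (-70.88, -42.65). C is the foot of the tangent from L: C = (-54.96, -7.045).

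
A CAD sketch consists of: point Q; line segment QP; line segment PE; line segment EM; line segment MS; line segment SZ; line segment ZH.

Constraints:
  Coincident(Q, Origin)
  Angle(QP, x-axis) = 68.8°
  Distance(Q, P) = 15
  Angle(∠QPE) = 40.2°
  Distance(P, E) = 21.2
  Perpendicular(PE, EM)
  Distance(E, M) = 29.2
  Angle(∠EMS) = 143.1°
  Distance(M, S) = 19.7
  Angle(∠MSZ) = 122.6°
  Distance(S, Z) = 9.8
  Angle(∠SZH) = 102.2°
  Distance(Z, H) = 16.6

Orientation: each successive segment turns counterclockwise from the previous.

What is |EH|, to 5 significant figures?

36.632

Q is at the origin; QP runs at 68.8° with length 15.0, so P = (5.4244, 13.985). ∠QPE = 40.2° gives PE at -151.40° from the x-axis; with |PE| = 21.2, E = (-13.189, 3.8366). The perpendicularity gives EM at right angles to PE, so EM runs at -61.400°; with |EM| = 29.2, M = (0.78893, -21.801). ∠EMS = 143.1° gives MS at -24.500° from the x-axis; with |MS| = 19.7, S = (18.715, -29.970). ∠MSZ = 122.6° gives SZ at 32.900° from the x-axis; with |SZ| = 9.8, Z = (26.943, -24.647). ∠SZH = 102.2° gives ZH at 110.70° from the x-axis; with |ZH| = 16.6, H = (21.076, -9.1185). Then |EH| = |H − E| = 36.632.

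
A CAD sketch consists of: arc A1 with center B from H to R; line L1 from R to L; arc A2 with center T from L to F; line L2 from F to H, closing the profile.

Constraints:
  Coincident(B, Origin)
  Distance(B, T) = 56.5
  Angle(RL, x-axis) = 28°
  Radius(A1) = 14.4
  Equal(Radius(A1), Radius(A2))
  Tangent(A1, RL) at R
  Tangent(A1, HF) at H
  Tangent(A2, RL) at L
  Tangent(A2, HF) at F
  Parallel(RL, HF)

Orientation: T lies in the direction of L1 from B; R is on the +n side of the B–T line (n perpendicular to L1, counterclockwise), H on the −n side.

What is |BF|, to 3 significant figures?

58.3

The slot axis is L1's direction at 28.0°, so u = (cos 28.0°, sin 28.0°) = (0.883, 0.469) and n = (−sin 28.0°, cos 28.0°) = (-0.469, 0.883). B is at the origin and T lies 56.5 along u from B, so T = 56.5·u = (49.9, 26.5). Tangency of A1 to both parallel lines with radius 14.4 puts R and H at B ± 14.4·n: R = (-6.76, 12.7), H = (6.76, -12.7). Equal radii place L and F the same way about T: L = T + 14.4·n = (43.1, 39.2), F = T − 14.4·n = (56.6, 13.8). Then |BF| = |F − B| = 58.3.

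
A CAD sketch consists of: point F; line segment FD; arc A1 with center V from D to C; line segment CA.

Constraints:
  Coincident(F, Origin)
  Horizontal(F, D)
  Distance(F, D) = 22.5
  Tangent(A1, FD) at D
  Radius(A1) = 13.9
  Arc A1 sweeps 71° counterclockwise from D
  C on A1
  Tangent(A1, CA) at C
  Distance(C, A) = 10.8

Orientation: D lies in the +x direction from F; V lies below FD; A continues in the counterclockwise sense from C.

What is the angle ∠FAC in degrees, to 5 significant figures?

35.606°

F is at the origin; FD is horizontal with |FD| = 22.5 and D on the +x side, so D = (22.500, 0.0000). Since A1 is tangent to FD there, VD ⟂ FD, so V = D + (0, -13.9) = (22.500, -13.900). On A1, D sits at bearing 90° from V; a 71° counterclockwise sweep puts C at bearing 161°, so C = V + 13.9·(cos 161°, sin 161°) = (9.3573, -9.3746). A1 meets CA tangentially, so VC is at right angles to CA, so CA runs along (−sin 161°, cos 161°); with |CA| = 10.8, A = (5.8412, -19.586). Then cos ∠FAC = AF·AC / (|AF||AC|), giving 35.606°.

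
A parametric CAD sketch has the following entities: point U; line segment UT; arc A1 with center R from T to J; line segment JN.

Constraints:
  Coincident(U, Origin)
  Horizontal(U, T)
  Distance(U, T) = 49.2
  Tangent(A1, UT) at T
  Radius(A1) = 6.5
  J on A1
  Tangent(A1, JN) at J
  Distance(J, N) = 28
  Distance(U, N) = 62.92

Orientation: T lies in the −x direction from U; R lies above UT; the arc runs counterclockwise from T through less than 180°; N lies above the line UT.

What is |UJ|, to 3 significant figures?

43.9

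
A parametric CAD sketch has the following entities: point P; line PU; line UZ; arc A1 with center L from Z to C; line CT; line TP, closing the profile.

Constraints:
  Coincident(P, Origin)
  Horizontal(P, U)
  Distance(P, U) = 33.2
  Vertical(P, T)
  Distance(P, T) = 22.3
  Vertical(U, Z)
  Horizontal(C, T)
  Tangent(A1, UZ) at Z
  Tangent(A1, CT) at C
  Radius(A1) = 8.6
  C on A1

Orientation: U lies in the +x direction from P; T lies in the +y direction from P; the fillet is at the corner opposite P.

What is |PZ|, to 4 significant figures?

35.92

P is at the origin; P and U share the same y with |PU| = 33.2 and U on the +x side, so U = (33.20, 0.000). P and T share the same x with |PT| = 22.3 and T on the +y side, so T = (0.000, 22.30). The virtual corner opposite P is at (33.20, 22.30). The tangent condition forces LZ to be normal to UZ and tangency of A1 to CT means the radius LC is perpendicular to CT, with radius 8.6, so the center L sits 8.6 in from both sides at L = (24.60, 13.70). That places the tangent points at Z = (33.20, 13.70) on UZ and C = (24.60, 22.30) on CT. Then |PZ| = |Z − P| = 35.92.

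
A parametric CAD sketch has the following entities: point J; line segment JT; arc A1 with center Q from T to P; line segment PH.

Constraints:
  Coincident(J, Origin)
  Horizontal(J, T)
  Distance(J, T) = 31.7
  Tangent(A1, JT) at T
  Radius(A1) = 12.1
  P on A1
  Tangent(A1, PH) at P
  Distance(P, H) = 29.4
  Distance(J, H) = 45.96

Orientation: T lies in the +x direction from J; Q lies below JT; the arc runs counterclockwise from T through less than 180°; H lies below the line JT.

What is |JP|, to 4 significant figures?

23.05

Checks: J.y = 0.00, T.y = 0.00 ✓; |QP| = 12.10 ✓; ∠(QP, PH) = 90.00° ✓; |PH| = 29.40 ✓; |JH| = 45.96 ✓.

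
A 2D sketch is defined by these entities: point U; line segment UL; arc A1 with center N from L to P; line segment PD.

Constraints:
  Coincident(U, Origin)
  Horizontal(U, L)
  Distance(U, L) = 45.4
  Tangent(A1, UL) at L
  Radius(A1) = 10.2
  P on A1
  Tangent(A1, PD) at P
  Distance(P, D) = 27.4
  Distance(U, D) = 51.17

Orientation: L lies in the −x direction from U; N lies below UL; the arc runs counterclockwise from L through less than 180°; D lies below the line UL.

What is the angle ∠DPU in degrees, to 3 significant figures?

66.2°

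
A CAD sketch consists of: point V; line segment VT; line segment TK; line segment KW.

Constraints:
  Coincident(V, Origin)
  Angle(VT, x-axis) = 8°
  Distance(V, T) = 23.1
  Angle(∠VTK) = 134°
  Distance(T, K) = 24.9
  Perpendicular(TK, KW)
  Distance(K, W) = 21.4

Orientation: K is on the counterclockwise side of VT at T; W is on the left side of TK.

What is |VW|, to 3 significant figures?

41.2

V is at the origin; VT runs at 8.0° with length 23.1, so T = 23.1·(cos 8.0°, sin 8.0°) = (22.9, 3.21). ∠VTK = 134.0°, so TK runs at 8.0° + (180° − 134.0°) = 54.0° from the x-axis; with |TK| = 24.9, K = T + 24.9·(cos 54.0°, sin 54.0°) = (37.5, 23.4). TK is perpendicular to KW; with |KW| = 21.4 on the left of TK, W = K + 21.4·(-0.809, 0.588) = (20.2, 35.9). Then |VW| = |W − V| = 41.2.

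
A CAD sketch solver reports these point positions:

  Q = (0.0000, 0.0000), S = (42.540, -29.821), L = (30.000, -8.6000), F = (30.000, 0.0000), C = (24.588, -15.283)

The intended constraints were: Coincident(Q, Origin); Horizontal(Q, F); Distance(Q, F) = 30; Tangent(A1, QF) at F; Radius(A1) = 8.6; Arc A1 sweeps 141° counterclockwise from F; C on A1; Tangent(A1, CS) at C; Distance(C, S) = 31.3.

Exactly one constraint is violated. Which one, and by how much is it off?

Distance(C, S) = 31.3 — off by 8.20.

Q = (0.00, 0.00) ✓; Q.y = 0.00, F.y = 0.00 ✓; |QF| = 30.00 ✓; ∠(LF, FQ) = 90.00° ✓; |LF| = 8.600 ✓; bearing(L→C) − bearing(L→F) = 141.0° ✓; |LC| = 8.600 ✓; ∠(LC, CS) = 90.00° ✓; |CS| = 23.10 ✗.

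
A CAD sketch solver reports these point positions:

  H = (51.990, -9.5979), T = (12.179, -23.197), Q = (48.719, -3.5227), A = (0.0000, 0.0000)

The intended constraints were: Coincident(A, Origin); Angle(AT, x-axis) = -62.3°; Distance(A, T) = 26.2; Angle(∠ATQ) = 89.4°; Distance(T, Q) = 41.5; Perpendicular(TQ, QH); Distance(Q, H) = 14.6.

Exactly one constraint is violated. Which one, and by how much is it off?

Distance(Q, H) = 14.6 — off by 7.70.

A = (0.00, 0.00) ✓; AT at -62.30° ✓; |AT| = 26.20 ✓; ∠ATQ = 89.40° ✓; |TQ| = 41.50 ✓; ∠(TQ, QH) = 90.00° ✓; |QH| = 6.900 ✗.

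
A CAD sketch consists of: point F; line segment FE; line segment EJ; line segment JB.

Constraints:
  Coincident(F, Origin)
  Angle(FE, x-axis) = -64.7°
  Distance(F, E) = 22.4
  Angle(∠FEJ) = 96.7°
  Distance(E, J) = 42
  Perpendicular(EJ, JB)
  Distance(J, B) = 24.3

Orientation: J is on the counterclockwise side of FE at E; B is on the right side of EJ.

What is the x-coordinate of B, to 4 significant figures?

57.13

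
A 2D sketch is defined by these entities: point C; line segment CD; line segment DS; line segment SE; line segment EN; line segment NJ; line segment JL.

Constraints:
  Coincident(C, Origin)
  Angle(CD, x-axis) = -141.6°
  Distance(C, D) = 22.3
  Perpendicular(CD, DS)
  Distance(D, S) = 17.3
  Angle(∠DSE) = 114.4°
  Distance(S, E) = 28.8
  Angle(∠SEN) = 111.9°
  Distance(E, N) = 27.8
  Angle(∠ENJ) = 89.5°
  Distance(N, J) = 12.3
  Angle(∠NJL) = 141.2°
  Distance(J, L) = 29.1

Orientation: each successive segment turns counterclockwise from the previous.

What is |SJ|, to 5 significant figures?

41.051

C is at the origin; CD runs at -141.6° with length 22.3, so D = (-17.476, -13.852). CD ⟂ DS, so DS runs at -51.600°; with |DS| = 17.3, S = (-6.7305, -27.409). ∠DSE = 114.4° gives SE at 14.000° from the x-axis; with |SE| = 28.8, E = (21.214, -20.442). ∠SEN = 111.9° gives EN at 82.100° from the x-axis; with |EN| = 27.8, N = (25.035, 7.0940). ∠ENJ = 89.5° gives NJ at 172.60° from the x-axis; with |NJ| = 12.3, J = (12.837, 8.6782). Then |SJ| = |J − S| = 41.051.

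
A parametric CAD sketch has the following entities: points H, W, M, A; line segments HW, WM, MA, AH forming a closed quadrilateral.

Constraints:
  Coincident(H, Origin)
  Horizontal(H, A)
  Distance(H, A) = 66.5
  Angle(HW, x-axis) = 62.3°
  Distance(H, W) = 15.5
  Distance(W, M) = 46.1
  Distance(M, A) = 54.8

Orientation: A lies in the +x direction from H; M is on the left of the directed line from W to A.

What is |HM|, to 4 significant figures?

61.17

Checks: |WM| = 46.10 ✓; |MA| = 54.80 ✓.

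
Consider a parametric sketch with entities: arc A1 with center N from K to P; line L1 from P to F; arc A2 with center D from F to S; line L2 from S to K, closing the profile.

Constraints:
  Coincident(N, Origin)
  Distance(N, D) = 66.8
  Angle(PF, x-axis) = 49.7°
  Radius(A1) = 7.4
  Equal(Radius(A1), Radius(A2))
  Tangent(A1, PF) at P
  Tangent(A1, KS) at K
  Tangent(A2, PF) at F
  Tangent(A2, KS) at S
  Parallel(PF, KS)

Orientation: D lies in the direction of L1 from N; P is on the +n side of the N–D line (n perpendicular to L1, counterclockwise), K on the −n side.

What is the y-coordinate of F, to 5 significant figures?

55.732

The slot axis is L1's direction at 49.7°, so u = (cos 49.7°, sin 49.7°) = (0.64679, 0.76267) and n = (−sin 49.7°, cos 49.7°) = (-0.76267, 0.64679). N is at the origin and D lies 66.8 along u from N, so D = 66.8·u = (43.206, 50.946). Tangency of A1 to both parallel lines with radius 7.4 puts P and K at N ± 7.4·n: P = (-5.6437, 4.7862), K = (5.6437, -4.7862). Equal radii place F and S the same way about D: F = D + 7.4·n = (37.562, 55.732), S = D − 7.4·n = (48.849, 46.160). So F.y = 55.732.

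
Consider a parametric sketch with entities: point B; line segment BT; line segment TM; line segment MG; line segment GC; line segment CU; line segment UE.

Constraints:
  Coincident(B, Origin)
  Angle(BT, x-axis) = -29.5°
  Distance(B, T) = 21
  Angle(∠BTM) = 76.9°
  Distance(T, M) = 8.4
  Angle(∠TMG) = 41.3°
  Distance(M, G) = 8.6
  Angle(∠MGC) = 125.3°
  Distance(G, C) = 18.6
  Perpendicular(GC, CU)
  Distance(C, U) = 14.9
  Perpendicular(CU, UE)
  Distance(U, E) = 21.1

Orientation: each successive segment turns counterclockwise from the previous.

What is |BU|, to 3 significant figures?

37.9

∠MGC = 125.3° gives GC at -93.0° from the x-axis; with |GC| = 18.6, C = (12.4, -25.5). GC ⟂ CU, so CU runs at -3.00°; with |CU| = 14.9, U = (27.3, -26.2). Then |BU| = |U − B| = 37.9.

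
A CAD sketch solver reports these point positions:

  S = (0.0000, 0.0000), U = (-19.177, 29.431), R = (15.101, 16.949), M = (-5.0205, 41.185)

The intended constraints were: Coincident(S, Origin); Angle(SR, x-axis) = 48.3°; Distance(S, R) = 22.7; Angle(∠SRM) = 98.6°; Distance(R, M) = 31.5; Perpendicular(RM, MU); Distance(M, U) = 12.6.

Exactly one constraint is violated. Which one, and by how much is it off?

Distance(M, U) = 12.6 — off by 5.80.

S = (0.00, 0.00) ✓; SR at 48.30° ✓; |SR| = 22.70 ✓; ∠SRM = 98.60° ✓; |RM| = 31.50 ✓; ∠(RM, MU) = 90.00° ✓; |MU| = 18.40 ✗.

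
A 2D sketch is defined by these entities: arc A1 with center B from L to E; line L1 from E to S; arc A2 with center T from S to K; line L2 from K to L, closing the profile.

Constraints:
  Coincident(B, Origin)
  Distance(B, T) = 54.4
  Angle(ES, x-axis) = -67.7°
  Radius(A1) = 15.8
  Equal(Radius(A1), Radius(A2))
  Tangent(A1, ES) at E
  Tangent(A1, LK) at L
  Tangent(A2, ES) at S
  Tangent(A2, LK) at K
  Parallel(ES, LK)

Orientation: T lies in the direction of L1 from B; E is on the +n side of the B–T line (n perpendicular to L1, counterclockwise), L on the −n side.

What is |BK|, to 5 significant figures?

56.648

The slot axis is L1's direction at -67.7°, so u = (cos -67.7°, sin -67.7°) = (0.37946, -0.92521) and n = (−sin -67.7°, cos -67.7°) = (0.92521, 0.37946). B is at the origin and T lies 54.4 along u from B, so T = 54.4·u = (20.642, -50.331). Tangency of A1 to both parallel lines with radius 15.8 puts E and L at B ± 15.8·n: E = (14.618, 5.9954), L = (-14.618, -5.9954). Equal radii place S and K the same way about T: S = T + 15.8·n = (35.261, -44.336), K = T − 15.8·n = (6.0241, -56.327). Then |BK| = |K − B| = 56.648.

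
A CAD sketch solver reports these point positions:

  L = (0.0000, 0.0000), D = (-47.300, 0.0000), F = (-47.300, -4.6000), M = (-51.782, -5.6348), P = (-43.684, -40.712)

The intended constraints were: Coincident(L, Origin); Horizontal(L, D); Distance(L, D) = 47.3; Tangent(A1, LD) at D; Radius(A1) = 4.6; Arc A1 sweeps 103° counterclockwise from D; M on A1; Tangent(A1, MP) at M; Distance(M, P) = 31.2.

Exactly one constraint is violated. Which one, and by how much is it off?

Distance(M, P) = 31.2 — off by 4.80.

L = (0.00, 0.00) ✓; L.y = 0.00, D.y = 0.00 ✓; |LD| = 47.30 ✓; ∠(FD, DL) = 90.00° ✓; |FD| = 4.600 ✓; bearing(F→M) − bearing(F→D) = 103.0° ✓; |FM| = 4.600 ✓; ∠(FM, MP) = 90.00° ✓; |MP| = 36.00 ✗.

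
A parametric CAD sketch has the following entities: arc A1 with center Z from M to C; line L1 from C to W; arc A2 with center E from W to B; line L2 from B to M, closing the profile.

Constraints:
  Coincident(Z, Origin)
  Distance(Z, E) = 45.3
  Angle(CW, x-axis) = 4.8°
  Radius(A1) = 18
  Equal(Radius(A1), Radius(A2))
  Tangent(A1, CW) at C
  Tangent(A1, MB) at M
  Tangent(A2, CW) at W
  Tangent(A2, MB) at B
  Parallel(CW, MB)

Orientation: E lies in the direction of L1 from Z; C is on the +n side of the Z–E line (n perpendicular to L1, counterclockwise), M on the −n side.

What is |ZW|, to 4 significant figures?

48.75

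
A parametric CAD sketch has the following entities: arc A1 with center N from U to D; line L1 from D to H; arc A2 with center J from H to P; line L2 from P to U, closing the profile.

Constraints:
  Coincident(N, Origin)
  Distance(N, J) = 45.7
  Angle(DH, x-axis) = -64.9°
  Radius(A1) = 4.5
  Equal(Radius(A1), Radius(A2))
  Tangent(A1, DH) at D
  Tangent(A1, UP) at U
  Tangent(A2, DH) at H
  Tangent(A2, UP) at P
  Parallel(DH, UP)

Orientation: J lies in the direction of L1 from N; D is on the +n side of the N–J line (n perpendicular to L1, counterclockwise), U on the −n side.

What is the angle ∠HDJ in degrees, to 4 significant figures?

5.624°

The slot axis is L1's direction at -64.9°, so u = (cos -64.9°, sin -64.9°) = (0.4242, -0.9056) and n = (−sin -64.9°, cos -64.9°) = (0.9056, 0.4242). N is at the origin and J lies 45.7 along u from N, so J = 45.7·u = (19.39, -41.38). Tangency of A1 to both parallel lines with radius 4.5 puts D and U at N ± 4.5·n: D = (4.075, 1.909), U = (-4.075, -1.909). Equal radii place H and P the same way about J: H = J + 4.5·n = (23.46, -39.48), P = J − 4.5·n = (15.31, -43.29). Then cos ∠HDJ = DH·DJ / (|DH||DJ|), giving 5.624°.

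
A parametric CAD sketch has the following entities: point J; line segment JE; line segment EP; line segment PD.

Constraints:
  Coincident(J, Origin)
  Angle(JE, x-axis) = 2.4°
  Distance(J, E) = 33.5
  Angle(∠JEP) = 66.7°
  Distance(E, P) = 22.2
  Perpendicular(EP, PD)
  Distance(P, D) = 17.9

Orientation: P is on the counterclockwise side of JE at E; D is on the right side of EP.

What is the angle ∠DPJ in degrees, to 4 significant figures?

163.8°

∠JEP = 66.7°, so EP runs at 2.4° + (180° − 66.7°) = 115.7° from the x-axis; with |EP| = 22.2, P = E + 22.2·(cos 115.7°, sin 115.7°) = (23.84, 21.41). EP ⟂ PD; with |PD| = 17.9 on the right of EP, D = P + 17.9·(0.9011, 0.4337) = (39.97, 29.17). Then cos ∠DPJ = PD·PJ / (|PD||PJ|), giving 163.8°.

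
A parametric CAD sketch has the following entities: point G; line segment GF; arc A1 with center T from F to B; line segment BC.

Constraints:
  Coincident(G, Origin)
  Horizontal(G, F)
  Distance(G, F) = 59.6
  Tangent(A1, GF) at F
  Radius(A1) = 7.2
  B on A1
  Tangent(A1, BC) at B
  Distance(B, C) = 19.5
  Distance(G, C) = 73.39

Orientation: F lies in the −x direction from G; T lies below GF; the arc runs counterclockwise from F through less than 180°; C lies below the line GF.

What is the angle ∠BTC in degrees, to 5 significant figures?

69.734°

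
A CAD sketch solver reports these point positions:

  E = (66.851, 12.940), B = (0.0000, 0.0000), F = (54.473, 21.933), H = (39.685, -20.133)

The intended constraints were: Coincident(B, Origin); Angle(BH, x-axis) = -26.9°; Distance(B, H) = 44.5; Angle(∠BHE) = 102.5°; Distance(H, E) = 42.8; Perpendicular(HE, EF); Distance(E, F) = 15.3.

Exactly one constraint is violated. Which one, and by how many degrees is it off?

Perpendicular(HE, EF) — off by 3.40°.

B = (0.00, 0.00) ✓; BH at -26.90° ✓; |BH| = 44.50 ✓; ∠BHE = 102.5° ✓; |HE| = 42.80 ✓; ∠(HE, EF) = 93.40° ✗; |EF| = 15.30 ✓.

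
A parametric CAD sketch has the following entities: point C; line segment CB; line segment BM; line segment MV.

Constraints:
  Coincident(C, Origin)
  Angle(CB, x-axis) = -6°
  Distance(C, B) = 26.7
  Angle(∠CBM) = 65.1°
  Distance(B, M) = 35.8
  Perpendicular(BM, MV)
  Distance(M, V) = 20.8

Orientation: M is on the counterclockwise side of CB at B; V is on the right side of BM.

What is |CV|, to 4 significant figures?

51.28

∠CBM = 65.1°, so BM runs at -6.0° + (180° − 65.1°) = 108.9° from the x-axis; with |BM| = 35.8, M = B + 35.8·(cos 108.9°, sin 108.9°) = (14.96, 31.08). BM ⟂ MV; with |MV| = 20.8 on the right of BM, V = M + 20.8·(0.9461, 0.3239) = (34.64, 37.82). Then |CV| = |V − C| = 51.28.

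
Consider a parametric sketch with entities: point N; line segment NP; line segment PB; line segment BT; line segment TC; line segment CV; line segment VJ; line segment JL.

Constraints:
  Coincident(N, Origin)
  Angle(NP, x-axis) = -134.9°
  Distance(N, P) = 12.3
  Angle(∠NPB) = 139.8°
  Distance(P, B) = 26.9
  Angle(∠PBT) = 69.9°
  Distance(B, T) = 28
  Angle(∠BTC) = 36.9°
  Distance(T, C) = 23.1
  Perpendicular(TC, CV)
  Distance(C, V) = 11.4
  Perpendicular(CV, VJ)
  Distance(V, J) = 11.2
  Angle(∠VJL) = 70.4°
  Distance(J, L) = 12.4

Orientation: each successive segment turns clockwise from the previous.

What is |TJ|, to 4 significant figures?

16.48

N is at the origin; NP runs at -134.9° with length 12.3, so P = (-8.682, -8.713). ∠NPB = 139.8° gives PB at -175.1° from the x-axis; with |PB| = 26.9, B = (-35.48, -11.01). ∠PBT = 69.9° gives BT at 74.80° from the x-axis; with |BT| = 28.0, T = (-28.14, 16.01). ∠BTC = 36.9° gives TC at -68.30° from the x-axis; with |TC| = 23.1, C = (-19.60, -5.453). TC ⟂ CV, so CV runs at -158.3°; with |CV| = 11.4, V = (-30.19, -9.668). CV is perpendicular to VJ, so VJ runs at 111.7°; with |VJ| = 11.2, J = (-34.33, 0.7384). Then |TJ| = |J − T| = 16.48.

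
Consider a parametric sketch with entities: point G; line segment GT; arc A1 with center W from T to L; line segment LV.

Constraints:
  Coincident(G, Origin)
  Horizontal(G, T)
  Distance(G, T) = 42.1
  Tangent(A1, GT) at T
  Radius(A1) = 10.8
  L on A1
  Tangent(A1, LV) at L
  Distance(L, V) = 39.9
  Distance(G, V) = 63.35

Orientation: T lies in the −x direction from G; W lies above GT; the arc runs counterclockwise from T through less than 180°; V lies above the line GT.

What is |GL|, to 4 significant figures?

33.67

Checks: |WL| = 10.80 ✓; ∠(WL, LV) = 90.00° ✓; |LV| = 39.90 ✓; |GV| = 63.35 ✓.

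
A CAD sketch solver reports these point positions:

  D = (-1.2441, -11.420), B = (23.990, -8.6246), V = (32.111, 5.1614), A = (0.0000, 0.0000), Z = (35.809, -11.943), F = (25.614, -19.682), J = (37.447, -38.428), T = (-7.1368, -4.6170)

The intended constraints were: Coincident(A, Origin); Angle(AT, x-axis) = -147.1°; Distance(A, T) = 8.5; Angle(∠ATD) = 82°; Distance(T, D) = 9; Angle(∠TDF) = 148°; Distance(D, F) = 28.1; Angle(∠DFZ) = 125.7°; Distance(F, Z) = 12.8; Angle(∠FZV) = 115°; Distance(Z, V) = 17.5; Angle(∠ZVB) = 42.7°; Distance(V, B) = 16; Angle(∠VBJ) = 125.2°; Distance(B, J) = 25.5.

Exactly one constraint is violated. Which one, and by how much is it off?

Distance(B, J) = 25.5 — off by 7.20.

A = (0.00, 0.00) ✓; AT at -147.1° ✓; |AT| = 8.500 ✓; ∠ATD = 82.00° ✓; |TD| = 9.000 ✓; ∠TDF = 148.0° ✓; |DF| = 28.10 ✓; ∠DFZ = 125.7° ✓; |FZ| = 12.80 ✓; ∠FZV = 115.0° ✓; |ZV| = 17.50 ✓; ∠ZVB = 42.70° ✓; |VB| = 16.00 ✓; ∠VBJ = 125.2° ✓; |BJ| = 32.70 ✗.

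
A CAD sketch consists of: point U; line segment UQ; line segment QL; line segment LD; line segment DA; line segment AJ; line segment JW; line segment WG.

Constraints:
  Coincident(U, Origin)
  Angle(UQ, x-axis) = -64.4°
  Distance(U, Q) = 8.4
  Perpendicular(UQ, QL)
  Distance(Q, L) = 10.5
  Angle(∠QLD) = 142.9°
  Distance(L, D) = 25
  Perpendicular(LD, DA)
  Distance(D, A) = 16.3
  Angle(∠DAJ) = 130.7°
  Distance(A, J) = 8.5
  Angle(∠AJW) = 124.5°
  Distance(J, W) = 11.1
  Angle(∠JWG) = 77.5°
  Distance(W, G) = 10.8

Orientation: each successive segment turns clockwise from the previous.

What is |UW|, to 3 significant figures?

12.6

U is at the origin; UQ runs at -64.4° with length 8.4, so Q = (3.63, -7.58). The perpendicularity gives QL at right angles to UQ, so QL runs at -154°; with |QL| = 10.5, L = (-5.84, -12.1). ∠QLD = 142.9° gives LD at 168° from the x-axis; with |LD| = 25.0, D = (-30.3, -7.13). LD ⟂ DA, so DA runs at 78.5°; with |DA| = 16.3, A = (-27.1, 8.84). ∠DAJ = 130.7° gives AJ at 29.2° from the x-axis; with |AJ| = 8.5, J = (-19.7, 13.0). ∠AJW = 124.5° gives JW at -26.3° from the x-axis; with |JW| = 11.1, W = (-9.72, 8.07). Then |UW| = |W − U| = 12.6.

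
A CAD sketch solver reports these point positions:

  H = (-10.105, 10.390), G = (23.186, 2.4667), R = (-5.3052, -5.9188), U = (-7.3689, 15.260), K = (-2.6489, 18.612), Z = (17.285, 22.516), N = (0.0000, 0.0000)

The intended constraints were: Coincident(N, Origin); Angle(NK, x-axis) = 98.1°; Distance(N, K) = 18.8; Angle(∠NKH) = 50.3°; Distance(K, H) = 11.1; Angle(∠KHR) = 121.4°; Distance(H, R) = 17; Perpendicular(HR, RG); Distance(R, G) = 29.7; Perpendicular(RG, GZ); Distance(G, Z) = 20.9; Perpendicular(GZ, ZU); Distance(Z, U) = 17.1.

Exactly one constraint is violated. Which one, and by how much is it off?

Distance(Z, U) = 17.1 — off by 8.60.

N = (0.00, 0.00) ✓; NK at 98.10° ✓; |NK| = 18.80 ✓; ∠NKH = 50.30° ✓; |KH| = 11.10 ✓; ∠KHR = 121.4° ✓; |HR| = 17.00 ✓; ∠(HR, RG) = 90.00° ✓; |RG| = 29.70 ✓; ∠(RG, GZ) = 90.00° ✓; |GZ| = 20.90 ✓; ∠(GZ, ZU) = 90.00° ✓; |ZU| = 25.70 ✗.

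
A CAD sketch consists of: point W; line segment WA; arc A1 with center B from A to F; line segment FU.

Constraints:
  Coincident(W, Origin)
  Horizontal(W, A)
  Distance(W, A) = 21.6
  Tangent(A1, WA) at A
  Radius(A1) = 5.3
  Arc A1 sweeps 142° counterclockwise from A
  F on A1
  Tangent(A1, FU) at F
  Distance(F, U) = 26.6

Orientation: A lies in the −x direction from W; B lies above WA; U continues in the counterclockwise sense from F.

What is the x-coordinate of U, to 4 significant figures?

-39.30

W is at the origin; W and A share the same y with |WA| = 21.6 and A on the −x side, so A = (-21.60, 0.000). A1 meets WA tangentially, so BA is at right angles to WA, so B = A + (0, 5.3) = (-21.60, 5.300). On A1, A sits at bearing -90° from B; a 142° counterclockwise sweep puts F at bearing 52°, so F = B + 5.3·(cos 52°, sin 52°) = (-18.34, 9.476). A1 meets FU tangentially, so BF is at right angles to FU, so FU runs along (−sin 52°, cos 52°); with |FU| = 26.6, U = (-39.30, 25.85). So U.x = -39.30.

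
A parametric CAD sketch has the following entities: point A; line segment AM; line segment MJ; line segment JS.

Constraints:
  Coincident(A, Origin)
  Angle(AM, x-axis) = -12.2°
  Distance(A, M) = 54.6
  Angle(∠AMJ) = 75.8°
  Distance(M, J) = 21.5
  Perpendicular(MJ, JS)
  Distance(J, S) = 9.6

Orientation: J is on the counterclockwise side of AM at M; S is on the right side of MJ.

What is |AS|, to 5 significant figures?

63.055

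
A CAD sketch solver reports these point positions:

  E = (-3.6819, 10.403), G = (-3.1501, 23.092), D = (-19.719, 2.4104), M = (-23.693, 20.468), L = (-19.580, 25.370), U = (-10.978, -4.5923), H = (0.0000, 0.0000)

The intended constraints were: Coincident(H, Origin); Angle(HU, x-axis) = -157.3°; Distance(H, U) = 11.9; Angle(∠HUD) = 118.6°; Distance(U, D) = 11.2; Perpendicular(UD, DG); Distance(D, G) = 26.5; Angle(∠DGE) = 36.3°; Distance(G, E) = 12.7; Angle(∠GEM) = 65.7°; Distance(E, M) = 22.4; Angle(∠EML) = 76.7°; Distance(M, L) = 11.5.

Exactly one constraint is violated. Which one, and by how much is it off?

Distance(M, L) = 11.5 — off by 5.10.

H = (0.00, 0.00) ✓; HU at -157.3° ✓; |HU| = 11.90 ✓; ∠HUD = 118.6° ✓; |UD| = 11.20 ✓; ∠(UD, DG) = 90.00° ✓; |DG| = 26.50 ✓; ∠DGE = 36.30° ✓; |GE| = 12.70 ✓; ∠GEM = 65.70° ✓; |EM| = 22.40 ✓; ∠EML = 76.70° ✓; |ML| = 6.399 ✗.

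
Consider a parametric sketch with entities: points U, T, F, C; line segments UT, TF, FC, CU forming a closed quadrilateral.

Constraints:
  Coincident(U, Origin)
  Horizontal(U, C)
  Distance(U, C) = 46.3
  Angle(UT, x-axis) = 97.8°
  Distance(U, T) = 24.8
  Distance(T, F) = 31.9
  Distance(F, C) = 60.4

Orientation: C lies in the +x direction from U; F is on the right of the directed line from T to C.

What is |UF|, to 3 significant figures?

14.9

Checks: |TF| = 31.90 ✓; |FC| = 60.40 ✓.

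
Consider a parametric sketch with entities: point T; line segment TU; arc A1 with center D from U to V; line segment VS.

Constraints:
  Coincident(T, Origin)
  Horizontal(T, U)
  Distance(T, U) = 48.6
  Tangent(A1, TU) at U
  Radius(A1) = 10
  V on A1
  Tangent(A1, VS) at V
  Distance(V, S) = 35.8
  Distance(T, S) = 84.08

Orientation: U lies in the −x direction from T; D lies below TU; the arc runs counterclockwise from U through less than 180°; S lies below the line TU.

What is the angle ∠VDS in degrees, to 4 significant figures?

74.39°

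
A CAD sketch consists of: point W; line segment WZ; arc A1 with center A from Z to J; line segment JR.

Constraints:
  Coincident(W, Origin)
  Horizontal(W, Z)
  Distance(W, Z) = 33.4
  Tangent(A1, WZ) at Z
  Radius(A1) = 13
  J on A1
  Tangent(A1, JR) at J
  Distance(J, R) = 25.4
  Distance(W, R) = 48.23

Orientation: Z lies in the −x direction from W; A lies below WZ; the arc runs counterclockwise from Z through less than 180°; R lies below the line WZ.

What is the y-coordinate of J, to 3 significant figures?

-21.7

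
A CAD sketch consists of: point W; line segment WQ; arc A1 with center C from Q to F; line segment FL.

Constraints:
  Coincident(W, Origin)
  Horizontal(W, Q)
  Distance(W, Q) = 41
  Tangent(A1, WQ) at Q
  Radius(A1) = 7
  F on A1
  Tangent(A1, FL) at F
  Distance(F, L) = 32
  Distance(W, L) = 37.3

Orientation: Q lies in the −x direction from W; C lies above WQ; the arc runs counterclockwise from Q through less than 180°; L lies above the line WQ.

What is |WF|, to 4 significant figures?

35.04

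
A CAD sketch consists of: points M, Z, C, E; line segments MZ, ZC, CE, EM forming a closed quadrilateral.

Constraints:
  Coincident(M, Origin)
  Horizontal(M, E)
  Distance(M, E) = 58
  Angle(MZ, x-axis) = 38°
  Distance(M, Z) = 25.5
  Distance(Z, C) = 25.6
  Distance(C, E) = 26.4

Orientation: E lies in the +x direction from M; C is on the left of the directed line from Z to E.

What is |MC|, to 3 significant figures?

50.2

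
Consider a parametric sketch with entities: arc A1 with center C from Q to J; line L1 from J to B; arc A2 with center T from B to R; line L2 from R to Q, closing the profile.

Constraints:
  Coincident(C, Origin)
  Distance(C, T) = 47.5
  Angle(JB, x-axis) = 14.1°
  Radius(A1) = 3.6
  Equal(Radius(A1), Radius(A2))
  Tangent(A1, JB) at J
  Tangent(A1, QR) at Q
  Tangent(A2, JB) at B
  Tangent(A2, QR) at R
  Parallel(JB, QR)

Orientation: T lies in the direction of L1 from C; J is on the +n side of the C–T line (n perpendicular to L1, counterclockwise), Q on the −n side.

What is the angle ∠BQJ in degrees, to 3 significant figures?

81.4°

The slot axis is L1's direction at 14.1°, so u = (cos 14.1°, sin 14.1°) = (0.970, 0.244) and n = (−sin 14.1°, cos 14.1°) = (-0.244, 0.970). C is at the origin and T lies 47.5 along u from C, so T = 47.5·u = (46.1, 11.6). Tangency of A1 to both parallel lines with radius 3.6 puts J and Q at C ± 3.6·n: J = (-0.877, 3.49), Q = (0.877, -3.49). Equal radii place B and R the same way about T: B = T + 3.6·n = (45.2, 15.1), R = T − 3.6·n = (46.9, 8.08). Then cos ∠BQJ = QB·QJ / (|QB||QJ|), giving 81.4°.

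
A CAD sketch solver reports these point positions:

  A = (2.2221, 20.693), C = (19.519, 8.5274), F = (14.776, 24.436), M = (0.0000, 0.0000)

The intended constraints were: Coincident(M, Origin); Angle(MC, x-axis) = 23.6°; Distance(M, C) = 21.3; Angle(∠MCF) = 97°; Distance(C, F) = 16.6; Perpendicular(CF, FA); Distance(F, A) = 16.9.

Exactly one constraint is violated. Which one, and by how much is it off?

Distance(F, A) = 16.9 — off by 3.80.

M = (0.00, 0.00) ✓; MC at 23.60° ✓; |MC| = 21.30 ✓; ∠MCF = 97.00° ✓; |CF| = 16.60 ✓; ∠(CF, FA) = 90.00° ✓; |FA| = 13.10 ✗.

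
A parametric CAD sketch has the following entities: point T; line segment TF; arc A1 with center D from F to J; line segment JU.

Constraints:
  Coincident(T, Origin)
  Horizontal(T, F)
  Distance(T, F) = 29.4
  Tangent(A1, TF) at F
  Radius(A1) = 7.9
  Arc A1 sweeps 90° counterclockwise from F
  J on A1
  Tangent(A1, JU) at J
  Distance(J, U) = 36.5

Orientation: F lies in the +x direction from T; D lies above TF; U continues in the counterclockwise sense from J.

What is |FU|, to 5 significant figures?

45.097

T is at the origin; T and F share the same y with |TF| = 29.4 and F on the +x side, so F = (29.400, 0.0000). Since A1 is tangent to TF there, DF ⟂ TF, so D = F + (0, 7.9) = (29.400, 7.9000). On A1, F sits at bearing -90° from D; a 90° counterclockwise sweep puts J at bearing 0°, so J = D + 7.9·(cos 0°, sin 0°) = (37.300, 7.9000). The tangent condition forces DJ to be normal to JU, so JU runs along (−sin 0°, cos 0°); with |JU| = 36.5, U = (37.300, 44.400). Then |FU| = |U − F| = 45.097.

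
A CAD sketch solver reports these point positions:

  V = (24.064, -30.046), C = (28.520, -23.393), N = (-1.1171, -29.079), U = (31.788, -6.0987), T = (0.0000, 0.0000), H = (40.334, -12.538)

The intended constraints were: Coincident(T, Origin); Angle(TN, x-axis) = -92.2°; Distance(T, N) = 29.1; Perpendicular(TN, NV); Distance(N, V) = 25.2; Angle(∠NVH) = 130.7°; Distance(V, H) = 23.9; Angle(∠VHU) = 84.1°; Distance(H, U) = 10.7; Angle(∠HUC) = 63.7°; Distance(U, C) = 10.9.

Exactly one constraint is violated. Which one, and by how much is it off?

Distance(U, C) = 10.9 — off by 6.70.

T = (0.00, 0.00) ✓; TN at -92.20° ✓; |TN| = 29.10 ✓; ∠(TN, NV) = 90.00° ✓; |NV| = 25.20 ✓; ∠NVH = 130.7° ✓; |VH| = 23.90 ✓; ∠VHU = 84.10° ✓; |HU| = 10.70 ✓; ∠HUC = 63.70° ✓; |UC| = 17.60 ✗.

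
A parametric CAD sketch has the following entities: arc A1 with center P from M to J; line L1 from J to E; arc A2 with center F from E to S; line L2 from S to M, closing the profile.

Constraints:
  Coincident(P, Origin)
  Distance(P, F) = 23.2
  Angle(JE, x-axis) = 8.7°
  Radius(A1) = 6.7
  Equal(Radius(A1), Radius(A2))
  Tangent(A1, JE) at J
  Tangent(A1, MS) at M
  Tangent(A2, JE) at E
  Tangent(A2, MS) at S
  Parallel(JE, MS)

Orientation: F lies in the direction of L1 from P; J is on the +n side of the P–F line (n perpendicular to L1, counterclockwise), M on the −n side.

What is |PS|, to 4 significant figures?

24.15

The slot axis is L1's direction at 8.7°, so u = (cos 8.7°, sin 8.7°) = (0.9885, 0.1513) and n = (−sin 8.7°, cos 8.7°) = (-0.1513, 0.9885). P is at the origin and F lies 23.2 along u from P, so F = 23.2·u = (22.93, 3.509). Tangency of A1 to both parallel lines with radius 6.7 puts J and M at P ± 6.7·n: J = (-1.013, 6.623), M = (1.013, -6.623). Equal radii place E and S the same way about F: E = F + 6.7·n = (21.92, 10.13), S = F − 6.7·n = (23.95, -3.114). Then |PS| = |S − P| = 24.15.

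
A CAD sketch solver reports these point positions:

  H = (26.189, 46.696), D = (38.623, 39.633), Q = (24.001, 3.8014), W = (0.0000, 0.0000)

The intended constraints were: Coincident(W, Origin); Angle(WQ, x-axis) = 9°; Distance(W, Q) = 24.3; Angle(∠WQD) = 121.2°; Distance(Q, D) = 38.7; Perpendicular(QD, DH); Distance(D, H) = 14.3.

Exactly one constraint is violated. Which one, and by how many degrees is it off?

Perpendicular(QD, DH) — off by 7.40°.

W = (0.00, 0.00) ✓; WQ at 9.000° ✓; |WQ| = 24.30 ✓; ∠WQD = 121.2° ✓; |QD| = 38.70 ✓; ∠(QD, DH) = 82.60° ✗; |DH| = 14.30 ✓.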